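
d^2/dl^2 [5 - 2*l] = 0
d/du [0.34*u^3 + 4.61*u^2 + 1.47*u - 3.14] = 1.02*u^2 + 9.22*u + 1.47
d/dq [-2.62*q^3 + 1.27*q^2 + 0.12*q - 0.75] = -7.86*q^2 + 2.54*q + 0.12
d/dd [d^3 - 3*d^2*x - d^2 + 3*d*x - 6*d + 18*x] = 3*d^2 - 6*d*x - 2*d + 3*x - 6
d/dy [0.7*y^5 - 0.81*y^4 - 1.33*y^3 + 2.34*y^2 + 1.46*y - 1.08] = 3.5*y^4 - 3.24*y^3 - 3.99*y^2 + 4.68*y + 1.46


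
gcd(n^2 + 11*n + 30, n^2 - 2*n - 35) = n + 5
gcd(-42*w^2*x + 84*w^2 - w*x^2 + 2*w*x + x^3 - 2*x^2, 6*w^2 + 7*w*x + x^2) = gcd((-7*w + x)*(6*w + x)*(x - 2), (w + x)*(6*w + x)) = 6*w + x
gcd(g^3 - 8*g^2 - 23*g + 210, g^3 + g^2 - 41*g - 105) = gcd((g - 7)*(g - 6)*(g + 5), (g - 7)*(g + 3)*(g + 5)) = g^2 - 2*g - 35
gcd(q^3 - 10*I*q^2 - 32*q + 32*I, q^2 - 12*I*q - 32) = q - 4*I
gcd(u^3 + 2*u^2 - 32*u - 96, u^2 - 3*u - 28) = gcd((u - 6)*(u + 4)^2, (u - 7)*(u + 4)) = u + 4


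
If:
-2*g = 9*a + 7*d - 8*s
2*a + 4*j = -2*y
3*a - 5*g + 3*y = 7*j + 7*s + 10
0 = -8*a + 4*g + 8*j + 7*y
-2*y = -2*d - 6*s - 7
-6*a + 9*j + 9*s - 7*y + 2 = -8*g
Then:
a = -26571/6829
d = 20427/6829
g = -54987/6829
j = 59539/13658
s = -51531/13658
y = -32968/6829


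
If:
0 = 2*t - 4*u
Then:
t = 2*u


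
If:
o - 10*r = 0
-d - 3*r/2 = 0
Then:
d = -3*r/2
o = 10*r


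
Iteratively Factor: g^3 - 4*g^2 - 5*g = (g)*(g^2 - 4*g - 5) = g*(g - 5)*(g + 1)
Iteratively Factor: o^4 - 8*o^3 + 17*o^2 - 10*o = (o - 2)*(o^3 - 6*o^2 + 5*o) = (o - 2)*(o - 1)*(o^2 - 5*o) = o*(o - 2)*(o - 1)*(o - 5)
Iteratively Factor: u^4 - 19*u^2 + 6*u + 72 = (u - 3)*(u^3 + 3*u^2 - 10*u - 24) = (u - 3)*(u + 4)*(u^2 - u - 6) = (u - 3)^2*(u + 4)*(u + 2)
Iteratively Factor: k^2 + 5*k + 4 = (k + 1)*(k + 4)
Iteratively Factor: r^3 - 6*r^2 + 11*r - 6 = (r - 2)*(r^2 - 4*r + 3) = (r - 2)*(r - 1)*(r - 3)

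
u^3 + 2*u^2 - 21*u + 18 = (u - 3)*(u - 1)*(u + 6)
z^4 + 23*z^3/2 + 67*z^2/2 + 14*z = z*(z + 1/2)*(z + 4)*(z + 7)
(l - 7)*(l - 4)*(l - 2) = l^3 - 13*l^2 + 50*l - 56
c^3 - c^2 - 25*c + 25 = (c - 5)*(c - 1)*(c + 5)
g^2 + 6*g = g*(g + 6)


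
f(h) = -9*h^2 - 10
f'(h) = -18*h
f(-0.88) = -16.97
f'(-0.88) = 15.84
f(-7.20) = -476.56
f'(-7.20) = 129.60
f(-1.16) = -22.11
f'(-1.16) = 20.88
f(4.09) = -160.55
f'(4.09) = -73.62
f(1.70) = -36.01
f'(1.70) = -30.60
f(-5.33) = -265.68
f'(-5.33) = 95.94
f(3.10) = -96.49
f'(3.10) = -55.80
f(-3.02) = -92.08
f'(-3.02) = 54.36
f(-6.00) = -334.00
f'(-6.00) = 108.00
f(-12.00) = -1306.00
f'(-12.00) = 216.00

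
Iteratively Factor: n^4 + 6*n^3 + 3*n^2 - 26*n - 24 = (n - 2)*(n^3 + 8*n^2 + 19*n + 12) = (n - 2)*(n + 4)*(n^2 + 4*n + 3) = (n - 2)*(n + 1)*(n + 4)*(n + 3)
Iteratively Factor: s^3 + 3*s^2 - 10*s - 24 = (s - 3)*(s^2 + 6*s + 8) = (s - 3)*(s + 4)*(s + 2)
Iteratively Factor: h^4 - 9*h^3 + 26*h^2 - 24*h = (h)*(h^3 - 9*h^2 + 26*h - 24) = h*(h - 2)*(h^2 - 7*h + 12) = h*(h - 4)*(h - 2)*(h - 3)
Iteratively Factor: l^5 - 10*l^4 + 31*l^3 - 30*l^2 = (l - 5)*(l^4 - 5*l^3 + 6*l^2) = (l - 5)*(l - 3)*(l^3 - 2*l^2) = l*(l - 5)*(l - 3)*(l^2 - 2*l) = l*(l - 5)*(l - 3)*(l - 2)*(l)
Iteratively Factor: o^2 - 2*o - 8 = (o + 2)*(o - 4)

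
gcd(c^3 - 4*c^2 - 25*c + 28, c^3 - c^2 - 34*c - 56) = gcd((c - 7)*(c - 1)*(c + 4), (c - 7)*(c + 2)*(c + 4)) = c^2 - 3*c - 28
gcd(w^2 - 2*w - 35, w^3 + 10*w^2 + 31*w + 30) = w + 5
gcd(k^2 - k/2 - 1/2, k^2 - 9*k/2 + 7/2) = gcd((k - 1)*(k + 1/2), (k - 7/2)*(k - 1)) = k - 1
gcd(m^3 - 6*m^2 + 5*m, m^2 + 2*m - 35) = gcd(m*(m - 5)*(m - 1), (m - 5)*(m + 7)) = m - 5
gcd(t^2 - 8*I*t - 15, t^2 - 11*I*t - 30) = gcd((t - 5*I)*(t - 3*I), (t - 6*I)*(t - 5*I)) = t - 5*I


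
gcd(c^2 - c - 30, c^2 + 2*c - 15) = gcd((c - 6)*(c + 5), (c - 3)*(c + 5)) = c + 5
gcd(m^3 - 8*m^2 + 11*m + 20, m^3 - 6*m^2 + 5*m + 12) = m^2 - 3*m - 4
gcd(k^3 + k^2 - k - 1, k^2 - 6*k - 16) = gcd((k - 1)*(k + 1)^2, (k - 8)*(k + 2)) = 1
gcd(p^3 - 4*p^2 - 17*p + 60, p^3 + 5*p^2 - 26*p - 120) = p^2 - p - 20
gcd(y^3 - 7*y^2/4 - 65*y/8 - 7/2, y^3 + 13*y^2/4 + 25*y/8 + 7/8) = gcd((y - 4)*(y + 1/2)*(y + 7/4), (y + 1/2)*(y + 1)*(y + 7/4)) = y^2 + 9*y/4 + 7/8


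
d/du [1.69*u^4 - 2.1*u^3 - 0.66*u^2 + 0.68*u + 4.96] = 6.76*u^3 - 6.3*u^2 - 1.32*u + 0.68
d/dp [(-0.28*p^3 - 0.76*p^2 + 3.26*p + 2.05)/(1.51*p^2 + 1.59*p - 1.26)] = (-0.4228*p^4 - 0.8904*p^3 - 5.0726*p^2 - 4.2758*p - 7.3671)/(2.2801*p^4 + 4.8018*p^3 - 1.2771*p^2 - 4.0068*p + 1.5876)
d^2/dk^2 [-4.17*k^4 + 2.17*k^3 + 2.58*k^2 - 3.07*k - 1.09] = -50.04*k^2 + 13.02*k + 5.16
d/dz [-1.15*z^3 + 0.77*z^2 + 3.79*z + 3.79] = -3.45*z^2 + 1.54*z + 3.79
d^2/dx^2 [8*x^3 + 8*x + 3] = 48*x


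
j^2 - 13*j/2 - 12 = (j - 8)*(j + 3/2)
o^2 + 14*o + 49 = (o + 7)^2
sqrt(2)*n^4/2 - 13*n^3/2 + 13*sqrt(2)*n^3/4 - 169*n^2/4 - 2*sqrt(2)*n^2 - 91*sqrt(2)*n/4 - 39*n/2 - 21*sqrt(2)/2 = (n + 1/2)*(n + 6)*(n - 7*sqrt(2))*(sqrt(2)*n/2 + 1/2)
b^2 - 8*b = b*(b - 8)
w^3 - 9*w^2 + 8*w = w*(w - 8)*(w - 1)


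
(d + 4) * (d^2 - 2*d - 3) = d^3 + 2*d^2 - 11*d - 12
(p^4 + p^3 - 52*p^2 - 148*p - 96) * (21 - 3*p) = -3*p^5 + 18*p^4 + 177*p^3 - 648*p^2 - 2820*p - 2016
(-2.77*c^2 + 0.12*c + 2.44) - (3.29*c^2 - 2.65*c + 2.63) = -6.06*c^2 + 2.77*c - 0.19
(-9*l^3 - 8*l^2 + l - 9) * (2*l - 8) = -18*l^4 + 56*l^3 + 66*l^2 - 26*l + 72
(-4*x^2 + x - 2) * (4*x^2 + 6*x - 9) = -16*x^4 - 20*x^3 + 34*x^2 - 21*x + 18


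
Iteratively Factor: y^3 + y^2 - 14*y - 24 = (y + 2)*(y^2 - y - 12) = (y + 2)*(y + 3)*(y - 4)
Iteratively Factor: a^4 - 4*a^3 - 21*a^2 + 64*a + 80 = (a + 1)*(a^3 - 5*a^2 - 16*a + 80) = (a + 1)*(a + 4)*(a^2 - 9*a + 20) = (a - 4)*(a + 1)*(a + 4)*(a - 5)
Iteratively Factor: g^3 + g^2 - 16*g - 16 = (g + 1)*(g^2 - 16) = (g - 4)*(g + 1)*(g + 4)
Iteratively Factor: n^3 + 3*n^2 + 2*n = (n)*(n^2 + 3*n + 2) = n*(n + 2)*(n + 1)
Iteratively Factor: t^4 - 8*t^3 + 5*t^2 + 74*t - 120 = (t - 5)*(t^3 - 3*t^2 - 10*t + 24) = (t - 5)*(t - 2)*(t^2 - t - 12) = (t - 5)*(t - 2)*(t + 3)*(t - 4)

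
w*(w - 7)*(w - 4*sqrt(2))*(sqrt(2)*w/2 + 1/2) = sqrt(2)*w^4/2 - 7*sqrt(2)*w^3/2 - 7*w^3/2 - 2*sqrt(2)*w^2 + 49*w^2/2 + 14*sqrt(2)*w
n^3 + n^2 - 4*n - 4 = (n - 2)*(n + 1)*(n + 2)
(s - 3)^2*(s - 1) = s^3 - 7*s^2 + 15*s - 9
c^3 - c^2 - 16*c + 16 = (c - 4)*(c - 1)*(c + 4)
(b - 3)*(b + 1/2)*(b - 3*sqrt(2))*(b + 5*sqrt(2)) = b^4 - 5*b^3/2 + 2*sqrt(2)*b^3 - 63*b^2/2 - 5*sqrt(2)*b^2 - 3*sqrt(2)*b + 75*b + 45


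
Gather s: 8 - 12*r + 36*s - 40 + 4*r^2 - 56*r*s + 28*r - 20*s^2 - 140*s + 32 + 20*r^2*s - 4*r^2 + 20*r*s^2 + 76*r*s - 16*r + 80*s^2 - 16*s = s^2*(20*r + 60) + s*(20*r^2 + 20*r - 120)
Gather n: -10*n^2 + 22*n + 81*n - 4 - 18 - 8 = -10*n^2 + 103*n - 30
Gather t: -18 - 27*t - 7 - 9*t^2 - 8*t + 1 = -9*t^2 - 35*t - 24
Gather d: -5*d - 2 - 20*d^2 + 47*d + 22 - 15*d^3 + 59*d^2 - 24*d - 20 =-15*d^3 + 39*d^2 + 18*d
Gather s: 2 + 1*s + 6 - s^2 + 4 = -s^2 + s + 12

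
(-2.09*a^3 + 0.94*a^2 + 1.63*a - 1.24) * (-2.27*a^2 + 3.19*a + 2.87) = 4.7443*a^5 - 8.8009*a^4 - 6.6998*a^3 + 10.7123*a^2 + 0.7225*a - 3.5588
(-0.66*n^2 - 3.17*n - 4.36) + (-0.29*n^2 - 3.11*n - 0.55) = -0.95*n^2 - 6.28*n - 4.91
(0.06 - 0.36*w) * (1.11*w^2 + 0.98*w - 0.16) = -0.3996*w^3 - 0.2862*w^2 + 0.1164*w - 0.0096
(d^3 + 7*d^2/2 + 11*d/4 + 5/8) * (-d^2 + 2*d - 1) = -d^5 - 3*d^4/2 + 13*d^3/4 + 11*d^2/8 - 3*d/2 - 5/8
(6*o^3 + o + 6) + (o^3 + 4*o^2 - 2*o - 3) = 7*o^3 + 4*o^2 - o + 3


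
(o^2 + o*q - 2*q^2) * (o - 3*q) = o^3 - 2*o^2*q - 5*o*q^2 + 6*q^3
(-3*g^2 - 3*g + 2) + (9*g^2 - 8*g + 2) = 6*g^2 - 11*g + 4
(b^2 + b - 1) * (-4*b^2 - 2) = -4*b^4 - 4*b^3 + 2*b^2 - 2*b + 2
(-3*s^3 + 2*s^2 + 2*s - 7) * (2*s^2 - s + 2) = -6*s^5 + 7*s^4 - 4*s^3 - 12*s^2 + 11*s - 14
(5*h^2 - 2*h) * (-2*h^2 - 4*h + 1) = -10*h^4 - 16*h^3 + 13*h^2 - 2*h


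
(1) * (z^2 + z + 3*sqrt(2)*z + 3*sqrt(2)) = z^2 + z + 3*sqrt(2)*z + 3*sqrt(2)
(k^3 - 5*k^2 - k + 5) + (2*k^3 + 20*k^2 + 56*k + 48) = 3*k^3 + 15*k^2 + 55*k + 53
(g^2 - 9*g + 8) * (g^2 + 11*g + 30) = g^4 + 2*g^3 - 61*g^2 - 182*g + 240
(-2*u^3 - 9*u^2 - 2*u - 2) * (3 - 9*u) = 18*u^4 + 75*u^3 - 9*u^2 + 12*u - 6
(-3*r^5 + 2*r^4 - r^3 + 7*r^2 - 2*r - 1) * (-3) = 9*r^5 - 6*r^4 + 3*r^3 - 21*r^2 + 6*r + 3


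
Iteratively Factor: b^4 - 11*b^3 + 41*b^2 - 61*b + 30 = (b - 5)*(b^3 - 6*b^2 + 11*b - 6) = (b - 5)*(b - 3)*(b^2 - 3*b + 2) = (b - 5)*(b - 3)*(b - 1)*(b - 2)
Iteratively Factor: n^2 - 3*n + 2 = (n - 2)*(n - 1)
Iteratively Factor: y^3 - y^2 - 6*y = (y + 2)*(y^2 - 3*y) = y*(y + 2)*(y - 3)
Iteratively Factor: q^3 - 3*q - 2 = (q + 1)*(q^2 - q - 2) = (q + 1)^2*(q - 2)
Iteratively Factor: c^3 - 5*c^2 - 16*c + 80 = (c + 4)*(c^2 - 9*c + 20) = (c - 4)*(c + 4)*(c - 5)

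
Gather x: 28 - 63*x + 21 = 49 - 63*x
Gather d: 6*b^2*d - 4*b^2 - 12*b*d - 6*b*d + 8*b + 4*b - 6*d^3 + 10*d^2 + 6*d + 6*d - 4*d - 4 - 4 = -4*b^2 + 12*b - 6*d^3 + 10*d^2 + d*(6*b^2 - 18*b + 8) - 8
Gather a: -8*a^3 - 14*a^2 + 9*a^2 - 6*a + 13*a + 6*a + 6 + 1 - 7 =-8*a^3 - 5*a^2 + 13*a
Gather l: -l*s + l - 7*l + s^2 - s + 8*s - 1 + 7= l*(-s - 6) + s^2 + 7*s + 6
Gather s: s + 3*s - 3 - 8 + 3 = 4*s - 8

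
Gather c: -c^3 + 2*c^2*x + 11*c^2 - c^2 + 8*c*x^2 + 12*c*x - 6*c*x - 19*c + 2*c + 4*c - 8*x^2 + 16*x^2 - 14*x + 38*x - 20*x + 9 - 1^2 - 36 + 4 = -c^3 + c^2*(2*x + 10) + c*(8*x^2 + 6*x - 13) + 8*x^2 + 4*x - 24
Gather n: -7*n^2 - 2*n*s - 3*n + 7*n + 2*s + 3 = -7*n^2 + n*(4 - 2*s) + 2*s + 3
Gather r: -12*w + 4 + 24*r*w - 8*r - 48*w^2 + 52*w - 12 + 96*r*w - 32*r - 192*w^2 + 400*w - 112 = r*(120*w - 40) - 240*w^2 + 440*w - 120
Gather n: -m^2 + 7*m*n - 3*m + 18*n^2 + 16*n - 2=-m^2 - 3*m + 18*n^2 + n*(7*m + 16) - 2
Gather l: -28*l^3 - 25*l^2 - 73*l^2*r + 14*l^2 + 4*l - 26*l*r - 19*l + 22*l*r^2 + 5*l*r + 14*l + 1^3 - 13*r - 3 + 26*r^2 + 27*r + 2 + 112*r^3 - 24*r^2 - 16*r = -28*l^3 + l^2*(-73*r - 11) + l*(22*r^2 - 21*r - 1) + 112*r^3 + 2*r^2 - 2*r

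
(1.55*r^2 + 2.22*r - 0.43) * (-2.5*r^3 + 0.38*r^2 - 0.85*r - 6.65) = -3.875*r^5 - 4.961*r^4 + 0.6011*r^3 - 12.3579*r^2 - 14.3975*r + 2.8595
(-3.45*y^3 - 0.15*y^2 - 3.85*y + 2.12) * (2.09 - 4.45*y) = 15.3525*y^4 - 6.543*y^3 + 16.819*y^2 - 17.4805*y + 4.4308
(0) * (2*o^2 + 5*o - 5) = 0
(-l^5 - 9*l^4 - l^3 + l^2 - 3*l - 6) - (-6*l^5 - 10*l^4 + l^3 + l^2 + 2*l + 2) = 5*l^5 + l^4 - 2*l^3 - 5*l - 8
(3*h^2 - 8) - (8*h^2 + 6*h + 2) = -5*h^2 - 6*h - 10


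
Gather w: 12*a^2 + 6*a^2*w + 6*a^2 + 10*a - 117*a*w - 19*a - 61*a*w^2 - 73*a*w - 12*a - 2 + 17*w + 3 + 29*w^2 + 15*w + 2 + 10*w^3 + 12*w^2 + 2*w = 18*a^2 - 21*a + 10*w^3 + w^2*(41 - 61*a) + w*(6*a^2 - 190*a + 34) + 3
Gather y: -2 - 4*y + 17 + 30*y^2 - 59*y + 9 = 30*y^2 - 63*y + 24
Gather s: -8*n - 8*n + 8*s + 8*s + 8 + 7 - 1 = -16*n + 16*s + 14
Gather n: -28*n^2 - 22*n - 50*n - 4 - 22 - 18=-28*n^2 - 72*n - 44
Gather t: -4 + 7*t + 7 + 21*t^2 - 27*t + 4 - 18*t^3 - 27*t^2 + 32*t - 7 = -18*t^3 - 6*t^2 + 12*t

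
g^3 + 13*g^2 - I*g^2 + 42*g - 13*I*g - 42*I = (g + 6)*(g + 7)*(g - I)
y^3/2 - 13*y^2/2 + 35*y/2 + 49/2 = (y/2 + 1/2)*(y - 7)^2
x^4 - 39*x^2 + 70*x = x*(x - 5)*(x - 2)*(x + 7)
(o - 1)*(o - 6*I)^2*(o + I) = o^4 - o^3 - 11*I*o^3 - 24*o^2 + 11*I*o^2 + 24*o - 36*I*o + 36*I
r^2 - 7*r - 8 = (r - 8)*(r + 1)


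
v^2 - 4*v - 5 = (v - 5)*(v + 1)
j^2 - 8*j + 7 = (j - 7)*(j - 1)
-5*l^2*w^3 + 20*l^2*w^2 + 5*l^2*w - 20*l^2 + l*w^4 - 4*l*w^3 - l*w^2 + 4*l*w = (-5*l + w)*(w - 4)*(w - 1)*(l*w + l)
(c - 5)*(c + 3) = c^2 - 2*c - 15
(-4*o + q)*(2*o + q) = -8*o^2 - 2*o*q + q^2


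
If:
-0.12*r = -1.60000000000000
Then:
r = 13.33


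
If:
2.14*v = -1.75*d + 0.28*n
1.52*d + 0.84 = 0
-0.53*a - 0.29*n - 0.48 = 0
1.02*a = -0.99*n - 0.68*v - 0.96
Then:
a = -0.54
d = -0.55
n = -0.66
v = 0.37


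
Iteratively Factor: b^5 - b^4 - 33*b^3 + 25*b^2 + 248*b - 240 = (b - 3)*(b^4 + 2*b^3 - 27*b^2 - 56*b + 80) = (b - 3)*(b - 1)*(b^3 + 3*b^2 - 24*b - 80) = (b - 5)*(b - 3)*(b - 1)*(b^2 + 8*b + 16) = (b - 5)*(b - 3)*(b - 1)*(b + 4)*(b + 4)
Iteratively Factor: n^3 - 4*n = (n + 2)*(n^2 - 2*n) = (n - 2)*(n + 2)*(n)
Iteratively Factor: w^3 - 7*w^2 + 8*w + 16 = (w - 4)*(w^2 - 3*w - 4) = (w - 4)*(w + 1)*(w - 4)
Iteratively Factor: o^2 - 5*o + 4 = (o - 4)*(o - 1)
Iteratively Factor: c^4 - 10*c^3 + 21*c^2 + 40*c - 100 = (c - 2)*(c^3 - 8*c^2 + 5*c + 50) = (c - 5)*(c - 2)*(c^2 - 3*c - 10) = (c - 5)*(c - 2)*(c + 2)*(c - 5)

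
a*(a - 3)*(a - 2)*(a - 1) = a^4 - 6*a^3 + 11*a^2 - 6*a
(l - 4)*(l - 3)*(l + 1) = l^3 - 6*l^2 + 5*l + 12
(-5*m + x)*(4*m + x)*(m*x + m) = -20*m^3*x - 20*m^3 - m^2*x^2 - m^2*x + m*x^3 + m*x^2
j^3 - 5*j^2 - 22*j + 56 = (j - 7)*(j - 2)*(j + 4)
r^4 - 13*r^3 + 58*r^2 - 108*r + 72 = (r - 6)*(r - 3)*(r - 2)^2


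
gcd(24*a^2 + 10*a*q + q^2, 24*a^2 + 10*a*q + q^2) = 24*a^2 + 10*a*q + q^2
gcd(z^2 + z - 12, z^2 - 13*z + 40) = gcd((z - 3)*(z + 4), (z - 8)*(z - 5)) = 1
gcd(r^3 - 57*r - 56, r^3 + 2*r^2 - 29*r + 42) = r + 7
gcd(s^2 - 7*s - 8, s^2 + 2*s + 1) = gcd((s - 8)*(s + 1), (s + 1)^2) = s + 1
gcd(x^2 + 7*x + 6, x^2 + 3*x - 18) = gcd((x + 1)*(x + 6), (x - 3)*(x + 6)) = x + 6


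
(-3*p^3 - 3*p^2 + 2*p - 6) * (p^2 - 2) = -3*p^5 - 3*p^4 + 8*p^3 - 4*p + 12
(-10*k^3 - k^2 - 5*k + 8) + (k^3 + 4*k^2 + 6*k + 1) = -9*k^3 + 3*k^2 + k + 9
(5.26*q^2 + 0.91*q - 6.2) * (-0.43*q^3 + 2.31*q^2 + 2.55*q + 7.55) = -2.2618*q^5 + 11.7593*q^4 + 18.1811*q^3 + 27.7115*q^2 - 8.9395*q - 46.81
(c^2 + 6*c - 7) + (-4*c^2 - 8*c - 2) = -3*c^2 - 2*c - 9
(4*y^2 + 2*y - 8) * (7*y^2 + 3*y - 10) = 28*y^4 + 26*y^3 - 90*y^2 - 44*y + 80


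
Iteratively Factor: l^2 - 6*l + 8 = (l - 2)*(l - 4)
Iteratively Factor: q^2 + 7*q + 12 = (q + 3)*(q + 4)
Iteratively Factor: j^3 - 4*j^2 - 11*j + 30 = (j + 3)*(j^2 - 7*j + 10) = (j - 5)*(j + 3)*(j - 2)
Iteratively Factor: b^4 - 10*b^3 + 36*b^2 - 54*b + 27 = (b - 1)*(b^3 - 9*b^2 + 27*b - 27) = (b - 3)*(b - 1)*(b^2 - 6*b + 9) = (b - 3)^2*(b - 1)*(b - 3)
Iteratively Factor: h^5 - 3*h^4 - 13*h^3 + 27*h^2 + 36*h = (h + 3)*(h^4 - 6*h^3 + 5*h^2 + 12*h) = (h - 3)*(h + 3)*(h^3 - 3*h^2 - 4*h) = (h - 4)*(h - 3)*(h + 3)*(h^2 + h) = (h - 4)*(h - 3)*(h + 1)*(h + 3)*(h)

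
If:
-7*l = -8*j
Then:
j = 7*l/8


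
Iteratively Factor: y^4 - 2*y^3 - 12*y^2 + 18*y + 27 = (y - 3)*(y^3 + y^2 - 9*y - 9) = (y - 3)*(y + 3)*(y^2 - 2*y - 3) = (y - 3)^2*(y + 3)*(y + 1)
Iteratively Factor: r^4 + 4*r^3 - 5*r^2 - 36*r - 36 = (r + 2)*(r^3 + 2*r^2 - 9*r - 18) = (r + 2)^2*(r^2 - 9) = (r - 3)*(r + 2)^2*(r + 3)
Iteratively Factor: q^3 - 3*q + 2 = (q - 1)*(q^2 + q - 2) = (q - 1)*(q + 2)*(q - 1)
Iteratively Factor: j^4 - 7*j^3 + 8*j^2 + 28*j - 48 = (j - 2)*(j^3 - 5*j^2 - 2*j + 24) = (j - 3)*(j - 2)*(j^2 - 2*j - 8) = (j - 4)*(j - 3)*(j - 2)*(j + 2)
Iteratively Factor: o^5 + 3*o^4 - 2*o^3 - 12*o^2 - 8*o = (o + 2)*(o^4 + o^3 - 4*o^2 - 4*o) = (o + 2)^2*(o^3 - o^2 - 2*o) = o*(o + 2)^2*(o^2 - o - 2) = o*(o + 1)*(o + 2)^2*(o - 2)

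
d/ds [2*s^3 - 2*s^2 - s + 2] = 6*s^2 - 4*s - 1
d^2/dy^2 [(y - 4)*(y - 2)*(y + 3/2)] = 6*y - 9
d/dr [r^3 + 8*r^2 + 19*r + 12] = 3*r^2 + 16*r + 19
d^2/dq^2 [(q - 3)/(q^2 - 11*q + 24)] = 2/(q^3 - 24*q^2 + 192*q - 512)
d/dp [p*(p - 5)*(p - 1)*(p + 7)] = 4*p^3 + 3*p^2 - 74*p + 35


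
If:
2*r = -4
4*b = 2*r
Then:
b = -1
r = -2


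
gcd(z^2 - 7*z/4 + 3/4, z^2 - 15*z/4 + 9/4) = z - 3/4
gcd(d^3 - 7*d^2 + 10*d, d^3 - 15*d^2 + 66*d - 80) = d^2 - 7*d + 10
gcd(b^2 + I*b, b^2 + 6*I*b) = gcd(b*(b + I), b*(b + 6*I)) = b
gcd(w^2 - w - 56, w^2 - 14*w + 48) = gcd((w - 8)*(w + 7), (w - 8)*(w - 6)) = w - 8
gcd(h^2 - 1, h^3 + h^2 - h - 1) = h^2 - 1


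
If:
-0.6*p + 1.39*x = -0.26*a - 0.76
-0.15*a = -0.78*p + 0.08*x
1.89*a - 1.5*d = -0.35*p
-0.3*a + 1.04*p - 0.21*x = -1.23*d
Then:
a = -0.03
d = -0.05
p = -0.06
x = -0.57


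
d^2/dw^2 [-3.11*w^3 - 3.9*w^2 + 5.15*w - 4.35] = -18.66*w - 7.8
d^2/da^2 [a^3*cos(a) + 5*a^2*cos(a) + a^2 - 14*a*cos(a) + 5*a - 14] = -a^3*cos(a) - 6*a^2*sin(a) - 5*a^2*cos(a) + 20*sqrt(2)*a*cos(a + pi/4) + 28*sin(a) + 10*cos(a) + 2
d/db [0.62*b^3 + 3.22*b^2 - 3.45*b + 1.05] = 1.86*b^2 + 6.44*b - 3.45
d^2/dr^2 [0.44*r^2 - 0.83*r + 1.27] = 0.880000000000000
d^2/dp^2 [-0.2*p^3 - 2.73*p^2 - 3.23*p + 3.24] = -1.2*p - 5.46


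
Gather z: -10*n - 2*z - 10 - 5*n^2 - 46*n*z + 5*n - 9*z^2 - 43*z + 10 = -5*n^2 - 5*n - 9*z^2 + z*(-46*n - 45)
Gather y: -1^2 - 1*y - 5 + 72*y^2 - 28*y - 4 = 72*y^2 - 29*y - 10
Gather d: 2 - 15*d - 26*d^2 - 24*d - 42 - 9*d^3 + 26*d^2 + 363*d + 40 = -9*d^3 + 324*d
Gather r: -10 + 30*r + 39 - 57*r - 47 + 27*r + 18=0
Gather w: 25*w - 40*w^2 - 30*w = -40*w^2 - 5*w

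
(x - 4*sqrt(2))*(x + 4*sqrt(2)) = x^2 - 32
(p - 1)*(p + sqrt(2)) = p^2 - p + sqrt(2)*p - sqrt(2)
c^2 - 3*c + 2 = (c - 2)*(c - 1)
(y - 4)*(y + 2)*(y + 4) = y^3 + 2*y^2 - 16*y - 32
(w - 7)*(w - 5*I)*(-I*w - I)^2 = -w^4 + 5*w^3 + 5*I*w^3 + 13*w^2 - 25*I*w^2 + 7*w - 65*I*w - 35*I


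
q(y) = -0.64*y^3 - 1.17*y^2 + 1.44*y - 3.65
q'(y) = -1.92*y^2 - 2.34*y + 1.44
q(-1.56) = -6.31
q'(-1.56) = 0.42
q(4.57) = -82.59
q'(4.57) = -49.35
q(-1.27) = -6.05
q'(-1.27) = 1.32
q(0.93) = -3.84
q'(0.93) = -2.40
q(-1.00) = -5.62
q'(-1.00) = 1.86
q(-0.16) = -3.91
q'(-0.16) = 1.77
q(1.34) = -5.36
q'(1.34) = -5.14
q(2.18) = -12.70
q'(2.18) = -12.79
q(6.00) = -175.37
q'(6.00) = -81.72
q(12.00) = -1260.77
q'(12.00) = -303.12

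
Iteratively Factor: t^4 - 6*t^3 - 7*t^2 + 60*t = (t - 4)*(t^3 - 2*t^2 - 15*t) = (t - 4)*(t + 3)*(t^2 - 5*t) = t*(t - 4)*(t + 3)*(t - 5)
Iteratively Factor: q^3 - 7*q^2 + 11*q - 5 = (q - 5)*(q^2 - 2*q + 1) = (q - 5)*(q - 1)*(q - 1)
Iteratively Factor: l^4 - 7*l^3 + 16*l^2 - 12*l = (l - 3)*(l^3 - 4*l^2 + 4*l) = l*(l - 3)*(l^2 - 4*l + 4) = l*(l - 3)*(l - 2)*(l - 2)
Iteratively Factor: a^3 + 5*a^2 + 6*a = (a + 2)*(a^2 + 3*a) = a*(a + 2)*(a + 3)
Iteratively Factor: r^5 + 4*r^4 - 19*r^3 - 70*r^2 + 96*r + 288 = (r + 4)*(r^4 - 19*r^2 + 6*r + 72) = (r - 3)*(r + 4)*(r^3 + 3*r^2 - 10*r - 24) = (r - 3)*(r + 2)*(r + 4)*(r^2 + r - 12) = (r - 3)^2*(r + 2)*(r + 4)*(r + 4)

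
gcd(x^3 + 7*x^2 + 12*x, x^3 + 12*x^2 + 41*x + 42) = x + 3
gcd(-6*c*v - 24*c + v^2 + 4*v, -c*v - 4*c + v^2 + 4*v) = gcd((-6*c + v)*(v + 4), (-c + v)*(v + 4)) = v + 4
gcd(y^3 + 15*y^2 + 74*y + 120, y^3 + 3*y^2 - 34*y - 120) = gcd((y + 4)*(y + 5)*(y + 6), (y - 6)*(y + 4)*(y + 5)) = y^2 + 9*y + 20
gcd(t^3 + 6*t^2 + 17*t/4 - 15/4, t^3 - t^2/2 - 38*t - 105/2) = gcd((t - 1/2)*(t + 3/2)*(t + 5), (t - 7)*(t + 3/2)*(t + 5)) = t^2 + 13*t/2 + 15/2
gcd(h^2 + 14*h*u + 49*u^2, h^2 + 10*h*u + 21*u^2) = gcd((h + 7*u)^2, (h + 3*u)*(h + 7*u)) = h + 7*u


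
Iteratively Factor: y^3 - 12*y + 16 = (y - 2)*(y^2 + 2*y - 8) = (y - 2)^2*(y + 4)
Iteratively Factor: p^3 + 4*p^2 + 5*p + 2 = (p + 2)*(p^2 + 2*p + 1) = (p + 1)*(p + 2)*(p + 1)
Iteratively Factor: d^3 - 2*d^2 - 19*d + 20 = (d + 4)*(d^2 - 6*d + 5) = (d - 5)*(d + 4)*(d - 1)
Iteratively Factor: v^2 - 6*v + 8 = (v - 2)*(v - 4)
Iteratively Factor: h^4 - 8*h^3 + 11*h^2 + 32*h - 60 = (h - 3)*(h^3 - 5*h^2 - 4*h + 20) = (h - 3)*(h - 2)*(h^2 - 3*h - 10) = (h - 3)*(h - 2)*(h + 2)*(h - 5)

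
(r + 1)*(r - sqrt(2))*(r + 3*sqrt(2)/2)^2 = r^4 + r^3 + 2*sqrt(2)*r^3 - 3*r^2/2 + 2*sqrt(2)*r^2 - 9*sqrt(2)*r/2 - 3*r/2 - 9*sqrt(2)/2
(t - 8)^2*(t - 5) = t^3 - 21*t^2 + 144*t - 320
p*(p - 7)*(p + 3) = p^3 - 4*p^2 - 21*p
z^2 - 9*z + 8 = (z - 8)*(z - 1)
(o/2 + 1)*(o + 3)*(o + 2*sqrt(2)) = o^3/2 + sqrt(2)*o^2 + 5*o^2/2 + 3*o + 5*sqrt(2)*o + 6*sqrt(2)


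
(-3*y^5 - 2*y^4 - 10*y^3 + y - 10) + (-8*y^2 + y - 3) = -3*y^5 - 2*y^4 - 10*y^3 - 8*y^2 + 2*y - 13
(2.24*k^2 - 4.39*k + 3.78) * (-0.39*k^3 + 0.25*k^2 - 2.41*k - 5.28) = -0.8736*k^5 + 2.2721*k^4 - 7.9701*k^3 - 0.302300000000001*k^2 + 14.0694*k - 19.9584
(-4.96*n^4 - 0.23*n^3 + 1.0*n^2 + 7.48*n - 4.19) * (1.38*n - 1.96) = -6.8448*n^5 + 9.4042*n^4 + 1.8308*n^3 + 8.3624*n^2 - 20.443*n + 8.2124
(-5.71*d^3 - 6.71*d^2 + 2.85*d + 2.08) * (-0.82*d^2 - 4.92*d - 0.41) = 4.6822*d^5 + 33.5954*d^4 + 33.0173*d^3 - 12.9765*d^2 - 11.4021*d - 0.8528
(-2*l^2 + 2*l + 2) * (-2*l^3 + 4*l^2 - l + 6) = 4*l^5 - 12*l^4 + 6*l^3 - 6*l^2 + 10*l + 12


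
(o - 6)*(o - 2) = o^2 - 8*o + 12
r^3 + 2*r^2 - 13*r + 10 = (r - 2)*(r - 1)*(r + 5)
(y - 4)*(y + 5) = y^2 + y - 20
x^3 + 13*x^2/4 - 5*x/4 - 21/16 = (x - 3/4)*(x + 1/2)*(x + 7/2)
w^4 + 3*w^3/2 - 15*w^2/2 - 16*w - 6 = (w - 3)*(w + 1/2)*(w + 2)^2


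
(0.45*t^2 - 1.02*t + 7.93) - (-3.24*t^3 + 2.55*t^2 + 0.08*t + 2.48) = 3.24*t^3 - 2.1*t^2 - 1.1*t + 5.45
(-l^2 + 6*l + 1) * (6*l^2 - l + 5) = -6*l^4 + 37*l^3 - 5*l^2 + 29*l + 5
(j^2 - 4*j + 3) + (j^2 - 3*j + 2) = 2*j^2 - 7*j + 5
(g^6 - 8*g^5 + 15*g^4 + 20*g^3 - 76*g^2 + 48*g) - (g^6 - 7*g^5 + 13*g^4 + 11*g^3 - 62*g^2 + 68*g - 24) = -g^5 + 2*g^4 + 9*g^3 - 14*g^2 - 20*g + 24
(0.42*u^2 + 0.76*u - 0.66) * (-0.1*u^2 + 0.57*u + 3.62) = -0.042*u^4 + 0.1634*u^3 + 2.0196*u^2 + 2.375*u - 2.3892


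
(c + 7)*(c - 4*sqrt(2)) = c^2 - 4*sqrt(2)*c + 7*c - 28*sqrt(2)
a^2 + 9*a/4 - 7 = (a - 7/4)*(a + 4)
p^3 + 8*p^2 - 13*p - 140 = (p - 4)*(p + 5)*(p + 7)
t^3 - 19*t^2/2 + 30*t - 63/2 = (t - 7/2)*(t - 3)^2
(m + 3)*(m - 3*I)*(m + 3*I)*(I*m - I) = I*m^4 + 2*I*m^3 + 6*I*m^2 + 18*I*m - 27*I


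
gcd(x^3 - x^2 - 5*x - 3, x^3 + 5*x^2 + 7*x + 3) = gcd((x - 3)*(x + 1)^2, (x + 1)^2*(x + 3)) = x^2 + 2*x + 1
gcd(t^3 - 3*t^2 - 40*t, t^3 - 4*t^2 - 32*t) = t^2 - 8*t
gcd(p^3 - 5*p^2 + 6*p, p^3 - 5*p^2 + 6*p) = p^3 - 5*p^2 + 6*p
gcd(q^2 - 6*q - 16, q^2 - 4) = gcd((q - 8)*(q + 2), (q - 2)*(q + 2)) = q + 2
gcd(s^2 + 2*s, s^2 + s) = s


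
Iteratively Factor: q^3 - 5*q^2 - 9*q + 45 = (q + 3)*(q^2 - 8*q + 15) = (q - 3)*(q + 3)*(q - 5)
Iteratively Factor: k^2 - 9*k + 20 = (k - 5)*(k - 4)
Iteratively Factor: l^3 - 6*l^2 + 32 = (l - 4)*(l^2 - 2*l - 8) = (l - 4)^2*(l + 2)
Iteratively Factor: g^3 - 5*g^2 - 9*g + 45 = (g - 5)*(g^2 - 9) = (g - 5)*(g - 3)*(g + 3)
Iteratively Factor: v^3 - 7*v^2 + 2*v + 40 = (v - 5)*(v^2 - 2*v - 8) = (v - 5)*(v + 2)*(v - 4)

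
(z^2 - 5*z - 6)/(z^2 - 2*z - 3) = (z - 6)/(z - 3)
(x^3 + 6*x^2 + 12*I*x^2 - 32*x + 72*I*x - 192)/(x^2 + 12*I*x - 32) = x + 6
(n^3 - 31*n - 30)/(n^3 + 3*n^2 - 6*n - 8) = (n^2 - n - 30)/(n^2 + 2*n - 8)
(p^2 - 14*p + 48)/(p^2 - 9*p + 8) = (p - 6)/(p - 1)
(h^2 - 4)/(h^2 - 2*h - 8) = (h - 2)/(h - 4)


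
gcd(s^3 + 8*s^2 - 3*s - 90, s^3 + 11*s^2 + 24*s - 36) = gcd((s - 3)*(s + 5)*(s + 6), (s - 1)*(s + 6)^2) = s + 6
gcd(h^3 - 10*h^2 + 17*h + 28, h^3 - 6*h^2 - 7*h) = h^2 - 6*h - 7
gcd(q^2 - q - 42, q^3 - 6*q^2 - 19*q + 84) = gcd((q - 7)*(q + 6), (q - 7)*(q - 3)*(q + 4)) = q - 7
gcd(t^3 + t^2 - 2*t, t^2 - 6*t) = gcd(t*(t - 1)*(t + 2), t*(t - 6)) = t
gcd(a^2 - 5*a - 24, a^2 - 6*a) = 1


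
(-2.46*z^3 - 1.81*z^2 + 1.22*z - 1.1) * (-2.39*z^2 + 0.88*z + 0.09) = 5.8794*z^5 + 2.1611*z^4 - 4.73*z^3 + 3.5397*z^2 - 0.8582*z - 0.099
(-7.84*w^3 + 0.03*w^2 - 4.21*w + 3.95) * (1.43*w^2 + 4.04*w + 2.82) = -11.2112*w^5 - 31.6307*w^4 - 28.0079*w^3 - 11.2753*w^2 + 4.0858*w + 11.139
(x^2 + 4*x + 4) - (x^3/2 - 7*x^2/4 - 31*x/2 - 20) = -x^3/2 + 11*x^2/4 + 39*x/2 + 24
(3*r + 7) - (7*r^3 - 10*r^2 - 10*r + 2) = -7*r^3 + 10*r^2 + 13*r + 5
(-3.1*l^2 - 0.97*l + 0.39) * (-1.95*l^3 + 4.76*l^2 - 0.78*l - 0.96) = 6.045*l^5 - 12.8645*l^4 - 2.9597*l^3 + 5.589*l^2 + 0.627*l - 0.3744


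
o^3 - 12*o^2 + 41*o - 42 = (o - 7)*(o - 3)*(o - 2)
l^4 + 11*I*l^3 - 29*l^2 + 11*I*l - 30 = (l - I)*(l + I)*(l + 5*I)*(l + 6*I)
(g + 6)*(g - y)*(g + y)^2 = g^4 + g^3*y + 6*g^3 - g^2*y^2 + 6*g^2*y - g*y^3 - 6*g*y^2 - 6*y^3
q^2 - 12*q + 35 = (q - 7)*(q - 5)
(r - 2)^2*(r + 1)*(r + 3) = r^4 - 9*r^2 + 4*r + 12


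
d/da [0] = 0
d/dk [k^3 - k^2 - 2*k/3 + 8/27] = 3*k^2 - 2*k - 2/3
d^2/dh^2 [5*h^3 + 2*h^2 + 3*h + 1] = 30*h + 4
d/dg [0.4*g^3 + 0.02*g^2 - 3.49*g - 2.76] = 1.2*g^2 + 0.04*g - 3.49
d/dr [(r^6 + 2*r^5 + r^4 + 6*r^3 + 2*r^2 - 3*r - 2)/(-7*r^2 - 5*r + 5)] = (-28*r^7 - 67*r^6 - 24*r^5 - 7*r^4 - 40*r^3 + 59*r^2 - 8*r - 25)/(49*r^4 + 70*r^3 - 45*r^2 - 50*r + 25)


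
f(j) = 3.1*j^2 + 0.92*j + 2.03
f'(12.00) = 75.32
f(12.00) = 459.47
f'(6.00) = 38.12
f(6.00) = 119.15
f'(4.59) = 29.38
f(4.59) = 71.56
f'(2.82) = 18.40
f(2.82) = 29.28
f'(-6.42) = -38.88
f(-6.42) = 123.89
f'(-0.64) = -3.05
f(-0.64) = 2.71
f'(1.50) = 10.22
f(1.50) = 10.38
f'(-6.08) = -36.78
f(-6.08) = 111.03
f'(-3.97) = -23.69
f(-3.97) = 47.24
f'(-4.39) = -26.30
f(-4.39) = 57.73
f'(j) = 6.2*j + 0.92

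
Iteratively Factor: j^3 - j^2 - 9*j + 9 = (j - 3)*(j^2 + 2*j - 3) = (j - 3)*(j - 1)*(j + 3)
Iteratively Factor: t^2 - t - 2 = (t - 2)*(t + 1)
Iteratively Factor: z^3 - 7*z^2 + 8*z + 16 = (z - 4)*(z^2 - 3*z - 4) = (z - 4)^2*(z + 1)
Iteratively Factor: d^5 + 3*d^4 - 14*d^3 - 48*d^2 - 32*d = (d + 4)*(d^4 - d^3 - 10*d^2 - 8*d) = (d - 4)*(d + 4)*(d^3 + 3*d^2 + 2*d) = (d - 4)*(d + 2)*(d + 4)*(d^2 + d) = (d - 4)*(d + 1)*(d + 2)*(d + 4)*(d)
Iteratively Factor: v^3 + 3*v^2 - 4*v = (v - 1)*(v^2 + 4*v) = (v - 1)*(v + 4)*(v)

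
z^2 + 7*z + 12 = (z + 3)*(z + 4)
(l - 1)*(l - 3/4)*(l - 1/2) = l^3 - 9*l^2/4 + 13*l/8 - 3/8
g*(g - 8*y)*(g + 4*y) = g^3 - 4*g^2*y - 32*g*y^2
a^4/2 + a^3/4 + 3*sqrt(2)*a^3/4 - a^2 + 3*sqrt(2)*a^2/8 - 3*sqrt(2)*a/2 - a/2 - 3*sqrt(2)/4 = (a/2 + sqrt(2)/2)*(a + 1/2)*(a - sqrt(2))*(a + 3*sqrt(2)/2)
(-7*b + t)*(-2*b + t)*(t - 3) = 14*b^2*t - 42*b^2 - 9*b*t^2 + 27*b*t + t^3 - 3*t^2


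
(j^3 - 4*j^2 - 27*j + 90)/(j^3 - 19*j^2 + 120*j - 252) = (j^2 + 2*j - 15)/(j^2 - 13*j + 42)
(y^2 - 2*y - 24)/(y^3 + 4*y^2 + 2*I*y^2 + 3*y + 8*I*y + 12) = (y - 6)/(y^2 + 2*I*y + 3)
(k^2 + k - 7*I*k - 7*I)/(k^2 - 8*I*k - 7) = (k + 1)/(k - I)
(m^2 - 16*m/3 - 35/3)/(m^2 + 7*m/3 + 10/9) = 3*(m - 7)/(3*m + 2)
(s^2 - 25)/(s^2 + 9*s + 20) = (s - 5)/(s + 4)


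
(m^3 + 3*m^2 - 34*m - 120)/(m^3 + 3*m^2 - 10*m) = (m^2 - 2*m - 24)/(m*(m - 2))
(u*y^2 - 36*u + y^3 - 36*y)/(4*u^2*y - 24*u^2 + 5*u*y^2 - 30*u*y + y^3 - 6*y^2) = (y + 6)/(4*u + y)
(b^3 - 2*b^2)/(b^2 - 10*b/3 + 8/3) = 3*b^2/(3*b - 4)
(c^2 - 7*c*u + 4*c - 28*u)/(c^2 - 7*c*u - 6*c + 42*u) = (c + 4)/(c - 6)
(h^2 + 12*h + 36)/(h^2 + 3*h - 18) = (h + 6)/(h - 3)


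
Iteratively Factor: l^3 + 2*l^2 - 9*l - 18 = (l + 2)*(l^2 - 9) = (l + 2)*(l + 3)*(l - 3)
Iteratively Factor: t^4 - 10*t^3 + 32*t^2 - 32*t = (t - 4)*(t^3 - 6*t^2 + 8*t) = (t - 4)^2*(t^2 - 2*t) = (t - 4)^2*(t - 2)*(t)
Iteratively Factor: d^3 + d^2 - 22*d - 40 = (d + 4)*(d^2 - 3*d - 10) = (d - 5)*(d + 4)*(d + 2)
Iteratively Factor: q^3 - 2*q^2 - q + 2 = (q - 2)*(q^2 - 1) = (q - 2)*(q - 1)*(q + 1)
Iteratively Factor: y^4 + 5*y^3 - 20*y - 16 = (y + 4)*(y^3 + y^2 - 4*y - 4) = (y - 2)*(y + 4)*(y^2 + 3*y + 2) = (y - 2)*(y + 2)*(y + 4)*(y + 1)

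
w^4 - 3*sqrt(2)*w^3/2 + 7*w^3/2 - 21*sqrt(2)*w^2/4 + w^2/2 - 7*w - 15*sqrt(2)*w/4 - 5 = (w + 1)*(w + 5/2)*(w - 2*sqrt(2))*(w + sqrt(2)/2)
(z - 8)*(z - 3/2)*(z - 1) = z^3 - 21*z^2/2 + 43*z/2 - 12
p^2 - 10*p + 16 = (p - 8)*(p - 2)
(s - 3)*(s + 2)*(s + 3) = s^3 + 2*s^2 - 9*s - 18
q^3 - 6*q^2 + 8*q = q*(q - 4)*(q - 2)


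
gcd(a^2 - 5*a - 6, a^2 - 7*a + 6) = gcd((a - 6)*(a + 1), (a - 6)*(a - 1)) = a - 6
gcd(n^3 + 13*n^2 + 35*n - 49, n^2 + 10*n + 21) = n + 7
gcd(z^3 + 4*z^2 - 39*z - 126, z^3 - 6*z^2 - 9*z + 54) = z^2 - 3*z - 18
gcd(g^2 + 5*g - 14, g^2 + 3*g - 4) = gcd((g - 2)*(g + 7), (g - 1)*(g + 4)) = 1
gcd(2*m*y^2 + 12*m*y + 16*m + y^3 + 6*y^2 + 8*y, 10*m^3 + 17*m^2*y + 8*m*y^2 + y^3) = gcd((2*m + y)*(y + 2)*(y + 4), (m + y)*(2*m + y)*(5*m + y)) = 2*m + y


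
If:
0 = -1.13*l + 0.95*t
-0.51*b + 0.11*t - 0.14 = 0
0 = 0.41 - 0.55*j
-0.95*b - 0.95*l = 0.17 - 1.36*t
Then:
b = -0.33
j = 0.75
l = -0.21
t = -0.25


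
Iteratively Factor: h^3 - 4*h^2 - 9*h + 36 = (h + 3)*(h^2 - 7*h + 12) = (h - 4)*(h + 3)*(h - 3)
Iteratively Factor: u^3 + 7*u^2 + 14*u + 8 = (u + 4)*(u^2 + 3*u + 2) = (u + 2)*(u + 4)*(u + 1)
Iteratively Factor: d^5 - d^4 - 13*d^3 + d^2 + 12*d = (d)*(d^4 - d^3 - 13*d^2 + d + 12) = d*(d + 3)*(d^3 - 4*d^2 - d + 4) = d*(d + 1)*(d + 3)*(d^2 - 5*d + 4) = d*(d - 4)*(d + 1)*(d + 3)*(d - 1)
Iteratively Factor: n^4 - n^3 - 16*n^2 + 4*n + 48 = (n - 4)*(n^3 + 3*n^2 - 4*n - 12) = (n - 4)*(n - 2)*(n^2 + 5*n + 6) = (n - 4)*(n - 2)*(n + 3)*(n + 2)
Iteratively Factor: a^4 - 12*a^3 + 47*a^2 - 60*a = (a - 4)*(a^3 - 8*a^2 + 15*a) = a*(a - 4)*(a^2 - 8*a + 15) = a*(a - 5)*(a - 4)*(a - 3)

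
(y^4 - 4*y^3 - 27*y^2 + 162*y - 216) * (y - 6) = y^5 - 10*y^4 - 3*y^3 + 324*y^2 - 1188*y + 1296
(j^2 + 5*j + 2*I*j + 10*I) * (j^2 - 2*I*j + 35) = j^4 + 5*j^3 + 39*j^2 + 195*j + 70*I*j + 350*I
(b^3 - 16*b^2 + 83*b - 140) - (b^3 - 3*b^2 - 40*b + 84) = -13*b^2 + 123*b - 224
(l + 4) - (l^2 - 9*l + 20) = -l^2 + 10*l - 16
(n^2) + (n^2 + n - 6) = 2*n^2 + n - 6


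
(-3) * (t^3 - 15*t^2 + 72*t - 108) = -3*t^3 + 45*t^2 - 216*t + 324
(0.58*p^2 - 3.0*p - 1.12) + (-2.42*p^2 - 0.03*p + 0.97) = -1.84*p^2 - 3.03*p - 0.15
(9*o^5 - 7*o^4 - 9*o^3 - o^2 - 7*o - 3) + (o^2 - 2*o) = 9*o^5 - 7*o^4 - 9*o^3 - 9*o - 3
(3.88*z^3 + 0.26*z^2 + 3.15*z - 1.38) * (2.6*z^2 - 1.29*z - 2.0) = 10.088*z^5 - 4.3292*z^4 + 0.0945999999999997*z^3 - 8.1715*z^2 - 4.5198*z + 2.76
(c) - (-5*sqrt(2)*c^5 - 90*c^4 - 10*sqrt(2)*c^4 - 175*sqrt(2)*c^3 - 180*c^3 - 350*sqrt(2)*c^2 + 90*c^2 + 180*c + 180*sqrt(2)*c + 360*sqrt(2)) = 5*sqrt(2)*c^5 + 10*sqrt(2)*c^4 + 90*c^4 + 180*c^3 + 175*sqrt(2)*c^3 - 90*c^2 + 350*sqrt(2)*c^2 - 180*sqrt(2)*c - 179*c - 360*sqrt(2)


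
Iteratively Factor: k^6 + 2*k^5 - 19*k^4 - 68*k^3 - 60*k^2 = (k + 2)*(k^5 - 19*k^3 - 30*k^2) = k*(k + 2)*(k^4 - 19*k^2 - 30*k) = k*(k + 2)*(k + 3)*(k^3 - 3*k^2 - 10*k) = k*(k + 2)^2*(k + 3)*(k^2 - 5*k) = k^2*(k + 2)^2*(k + 3)*(k - 5)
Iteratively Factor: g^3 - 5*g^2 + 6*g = (g)*(g^2 - 5*g + 6) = g*(g - 3)*(g - 2)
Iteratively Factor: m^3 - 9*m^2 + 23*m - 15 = (m - 3)*(m^2 - 6*m + 5) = (m - 5)*(m - 3)*(m - 1)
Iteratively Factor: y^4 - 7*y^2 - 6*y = (y - 3)*(y^3 + 3*y^2 + 2*y) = y*(y - 3)*(y^2 + 3*y + 2) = y*(y - 3)*(y + 1)*(y + 2)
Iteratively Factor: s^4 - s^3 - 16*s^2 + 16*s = (s - 4)*(s^3 + 3*s^2 - 4*s) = s*(s - 4)*(s^2 + 3*s - 4) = s*(s - 4)*(s - 1)*(s + 4)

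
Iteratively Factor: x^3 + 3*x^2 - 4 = (x - 1)*(x^2 + 4*x + 4) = (x - 1)*(x + 2)*(x + 2)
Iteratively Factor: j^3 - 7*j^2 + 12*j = (j - 4)*(j^2 - 3*j) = (j - 4)*(j - 3)*(j)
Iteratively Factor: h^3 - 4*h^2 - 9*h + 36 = (h - 3)*(h^2 - h - 12) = (h - 4)*(h - 3)*(h + 3)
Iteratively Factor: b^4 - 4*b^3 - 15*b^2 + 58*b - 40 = (b - 1)*(b^3 - 3*b^2 - 18*b + 40) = (b - 1)*(b + 4)*(b^2 - 7*b + 10) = (b - 2)*(b - 1)*(b + 4)*(b - 5)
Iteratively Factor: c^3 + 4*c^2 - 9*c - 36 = (c - 3)*(c^2 + 7*c + 12) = (c - 3)*(c + 4)*(c + 3)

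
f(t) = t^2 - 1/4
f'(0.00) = 0.00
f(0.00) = -0.25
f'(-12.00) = -24.00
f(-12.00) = 143.75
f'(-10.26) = -20.52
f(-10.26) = 105.02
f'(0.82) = 1.64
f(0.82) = 0.42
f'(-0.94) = -1.88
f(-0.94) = 0.63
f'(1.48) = 2.96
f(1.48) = 1.94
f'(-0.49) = -0.98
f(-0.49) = -0.01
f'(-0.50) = -1.00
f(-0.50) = 0.00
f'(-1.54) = -3.08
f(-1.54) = 2.12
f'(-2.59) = -5.18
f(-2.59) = 6.46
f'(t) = 2*t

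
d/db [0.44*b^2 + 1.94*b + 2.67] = 0.88*b + 1.94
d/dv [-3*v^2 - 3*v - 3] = -6*v - 3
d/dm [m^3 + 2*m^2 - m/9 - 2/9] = 3*m^2 + 4*m - 1/9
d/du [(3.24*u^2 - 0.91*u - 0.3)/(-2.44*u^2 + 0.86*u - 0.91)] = (0.566000000000001*u^2 - 7.3608*u + 1.0861)/(5.9536*u^4 - 4.1968*u^3 + 5.1804*u^2 - 1.5652*u + 0.8281)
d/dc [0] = 0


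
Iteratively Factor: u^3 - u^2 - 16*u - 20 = (u + 2)*(u^2 - 3*u - 10) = (u - 5)*(u + 2)*(u + 2)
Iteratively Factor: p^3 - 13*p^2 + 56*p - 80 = (p - 4)*(p^2 - 9*p + 20) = (p - 4)^2*(p - 5)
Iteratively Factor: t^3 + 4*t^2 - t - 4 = (t + 1)*(t^2 + 3*t - 4) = (t - 1)*(t + 1)*(t + 4)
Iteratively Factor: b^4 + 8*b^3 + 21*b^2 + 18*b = (b + 2)*(b^3 + 6*b^2 + 9*b) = b*(b + 2)*(b^2 + 6*b + 9) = b*(b + 2)*(b + 3)*(b + 3)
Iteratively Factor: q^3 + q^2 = (q)*(q^2 + q) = q*(q + 1)*(q)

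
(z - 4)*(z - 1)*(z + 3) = z^3 - 2*z^2 - 11*z + 12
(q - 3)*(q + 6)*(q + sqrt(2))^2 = q^4 + 2*sqrt(2)*q^3 + 3*q^3 - 16*q^2 + 6*sqrt(2)*q^2 - 36*sqrt(2)*q + 6*q - 36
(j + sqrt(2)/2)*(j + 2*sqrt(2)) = j^2 + 5*sqrt(2)*j/2 + 2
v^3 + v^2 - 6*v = v*(v - 2)*(v + 3)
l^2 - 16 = (l - 4)*(l + 4)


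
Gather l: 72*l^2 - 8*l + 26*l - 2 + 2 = 72*l^2 + 18*l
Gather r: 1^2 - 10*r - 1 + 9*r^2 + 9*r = 9*r^2 - r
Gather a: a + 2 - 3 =a - 1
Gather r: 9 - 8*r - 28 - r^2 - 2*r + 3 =-r^2 - 10*r - 16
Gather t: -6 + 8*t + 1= 8*t - 5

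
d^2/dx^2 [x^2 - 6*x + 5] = 2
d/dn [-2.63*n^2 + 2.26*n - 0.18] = 2.26 - 5.26*n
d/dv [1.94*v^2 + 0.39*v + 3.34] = 3.88*v + 0.39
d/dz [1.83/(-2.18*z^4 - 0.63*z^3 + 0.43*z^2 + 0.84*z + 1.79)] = (15.9576*z^3 + 3.4587*z^2 - 1.5738*z - 1.5372)/(-2.18*z^4 - 0.63*z^3 + 0.43*z^2 + 0.84*z + 1.79)^2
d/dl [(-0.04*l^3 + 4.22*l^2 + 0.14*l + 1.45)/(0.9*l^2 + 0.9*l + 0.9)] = (-0.0444444444444444*l^4 - 0.0888888888888903*l^3 + 4.4*l^2 + 6.15555555555555*l - 1.45555555555556)/(1.0*l^4 + 2.0*l^3 + 3.0*l^2 + 2.0*l + 1.0)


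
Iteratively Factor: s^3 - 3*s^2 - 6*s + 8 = (s + 2)*(s^2 - 5*s + 4) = (s - 4)*(s + 2)*(s - 1)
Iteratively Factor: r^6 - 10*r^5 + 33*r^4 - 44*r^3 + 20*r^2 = (r - 2)*(r^5 - 8*r^4 + 17*r^3 - 10*r^2) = (r - 5)*(r - 2)*(r^4 - 3*r^3 + 2*r^2) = r*(r - 5)*(r - 2)*(r^3 - 3*r^2 + 2*r) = r^2*(r - 5)*(r - 2)*(r^2 - 3*r + 2) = r^2*(r - 5)*(r - 2)^2*(r - 1)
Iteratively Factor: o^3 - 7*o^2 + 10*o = (o - 2)*(o^2 - 5*o) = (o - 5)*(o - 2)*(o)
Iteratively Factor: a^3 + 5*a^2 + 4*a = (a + 4)*(a^2 + a) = a*(a + 4)*(a + 1)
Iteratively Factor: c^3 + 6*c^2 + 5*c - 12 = (c - 1)*(c^2 + 7*c + 12) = (c - 1)*(c + 3)*(c + 4)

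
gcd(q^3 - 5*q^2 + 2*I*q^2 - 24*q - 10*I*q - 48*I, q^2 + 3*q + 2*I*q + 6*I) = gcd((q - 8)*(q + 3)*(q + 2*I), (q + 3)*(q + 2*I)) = q^2 + q*(3 + 2*I) + 6*I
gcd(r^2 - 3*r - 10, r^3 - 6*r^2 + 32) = r + 2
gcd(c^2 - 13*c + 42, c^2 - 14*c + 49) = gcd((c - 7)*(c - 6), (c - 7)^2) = c - 7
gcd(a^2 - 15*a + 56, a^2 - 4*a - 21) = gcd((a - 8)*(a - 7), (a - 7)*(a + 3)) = a - 7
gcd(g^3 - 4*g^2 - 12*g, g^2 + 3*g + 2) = g + 2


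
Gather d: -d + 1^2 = 1 - d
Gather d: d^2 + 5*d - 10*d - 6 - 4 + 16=d^2 - 5*d + 6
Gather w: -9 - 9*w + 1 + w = -8*w - 8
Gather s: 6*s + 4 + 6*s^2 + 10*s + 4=6*s^2 + 16*s + 8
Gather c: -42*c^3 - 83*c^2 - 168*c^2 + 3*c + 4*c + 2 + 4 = -42*c^3 - 251*c^2 + 7*c + 6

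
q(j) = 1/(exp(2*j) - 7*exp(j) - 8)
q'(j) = (-2*exp(2*j) + 7*exp(j))/(exp(2*j) - 7*exp(j) - 8)^2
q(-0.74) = -0.09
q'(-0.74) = 0.02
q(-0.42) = -0.08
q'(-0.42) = 0.03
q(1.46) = -0.05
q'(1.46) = -0.02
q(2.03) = -0.30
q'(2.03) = -5.67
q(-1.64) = -0.11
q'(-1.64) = 0.01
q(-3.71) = -0.12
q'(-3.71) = 0.00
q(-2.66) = -0.12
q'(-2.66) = 0.01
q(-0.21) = -0.08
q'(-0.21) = 0.03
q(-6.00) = -0.12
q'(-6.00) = 0.00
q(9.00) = 0.00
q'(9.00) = 0.00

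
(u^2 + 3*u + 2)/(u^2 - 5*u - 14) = (u + 1)/(u - 7)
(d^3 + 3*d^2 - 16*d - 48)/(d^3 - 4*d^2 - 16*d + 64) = (d + 3)/(d - 4)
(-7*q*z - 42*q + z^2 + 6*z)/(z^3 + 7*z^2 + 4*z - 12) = (-7*q + z)/(z^2 + z - 2)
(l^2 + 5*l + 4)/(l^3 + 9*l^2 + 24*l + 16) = 1/(l + 4)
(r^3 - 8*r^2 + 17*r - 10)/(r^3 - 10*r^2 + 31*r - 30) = (r - 1)/(r - 3)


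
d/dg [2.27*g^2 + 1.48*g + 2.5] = 4.54*g + 1.48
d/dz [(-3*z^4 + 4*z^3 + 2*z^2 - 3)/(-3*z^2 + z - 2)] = (18*z^5 - 21*z^4 + 32*z^3 - 22*z^2 - 26*z + 3)/(9*z^4 - 6*z^3 + 13*z^2 - 4*z + 4)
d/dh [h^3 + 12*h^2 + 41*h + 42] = 3*h^2 + 24*h + 41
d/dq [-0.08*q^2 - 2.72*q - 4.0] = -0.16*q - 2.72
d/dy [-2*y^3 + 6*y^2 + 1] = 6*y*(2 - y)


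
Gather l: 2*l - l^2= -l^2 + 2*l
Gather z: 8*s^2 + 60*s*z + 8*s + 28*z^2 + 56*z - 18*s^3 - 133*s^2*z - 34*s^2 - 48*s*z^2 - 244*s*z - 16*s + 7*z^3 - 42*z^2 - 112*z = -18*s^3 - 26*s^2 - 8*s + 7*z^3 + z^2*(-48*s - 14) + z*(-133*s^2 - 184*s - 56)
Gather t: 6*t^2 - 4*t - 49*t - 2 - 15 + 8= 6*t^2 - 53*t - 9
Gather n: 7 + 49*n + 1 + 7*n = 56*n + 8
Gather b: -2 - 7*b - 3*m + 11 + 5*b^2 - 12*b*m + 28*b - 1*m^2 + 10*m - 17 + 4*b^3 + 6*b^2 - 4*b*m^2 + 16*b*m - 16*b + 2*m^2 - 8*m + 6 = 4*b^3 + 11*b^2 + b*(-4*m^2 + 4*m + 5) + m^2 - m - 2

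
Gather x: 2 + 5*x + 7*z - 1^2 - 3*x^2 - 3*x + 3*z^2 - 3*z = -3*x^2 + 2*x + 3*z^2 + 4*z + 1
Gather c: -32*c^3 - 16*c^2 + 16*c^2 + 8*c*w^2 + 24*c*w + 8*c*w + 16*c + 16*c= -32*c^3 + c*(8*w^2 + 32*w + 32)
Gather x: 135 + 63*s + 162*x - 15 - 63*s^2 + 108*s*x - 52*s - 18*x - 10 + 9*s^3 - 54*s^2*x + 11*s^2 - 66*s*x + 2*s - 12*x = 9*s^3 - 52*s^2 + 13*s + x*(-54*s^2 + 42*s + 132) + 110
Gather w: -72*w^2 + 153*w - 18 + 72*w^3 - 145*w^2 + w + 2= 72*w^3 - 217*w^2 + 154*w - 16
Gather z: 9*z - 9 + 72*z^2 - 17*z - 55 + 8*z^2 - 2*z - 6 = 80*z^2 - 10*z - 70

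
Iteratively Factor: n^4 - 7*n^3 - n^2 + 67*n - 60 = (n + 3)*(n^3 - 10*n^2 + 29*n - 20) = (n - 5)*(n + 3)*(n^2 - 5*n + 4) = (n - 5)*(n - 4)*(n + 3)*(n - 1)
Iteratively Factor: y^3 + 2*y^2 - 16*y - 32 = (y + 4)*(y^2 - 2*y - 8) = (y + 2)*(y + 4)*(y - 4)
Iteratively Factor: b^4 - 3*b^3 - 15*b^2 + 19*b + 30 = (b + 1)*(b^3 - 4*b^2 - 11*b + 30) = (b + 1)*(b + 3)*(b^2 - 7*b + 10) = (b - 5)*(b + 1)*(b + 3)*(b - 2)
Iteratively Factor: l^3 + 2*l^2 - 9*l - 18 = (l + 2)*(l^2 - 9) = (l + 2)*(l + 3)*(l - 3)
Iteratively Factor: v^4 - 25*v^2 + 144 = (v - 4)*(v^3 + 4*v^2 - 9*v - 36) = (v - 4)*(v + 3)*(v^2 + v - 12) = (v - 4)*(v - 3)*(v + 3)*(v + 4)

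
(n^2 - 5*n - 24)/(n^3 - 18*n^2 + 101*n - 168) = (n + 3)/(n^2 - 10*n + 21)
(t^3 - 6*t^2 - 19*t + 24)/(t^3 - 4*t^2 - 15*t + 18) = (t - 8)/(t - 6)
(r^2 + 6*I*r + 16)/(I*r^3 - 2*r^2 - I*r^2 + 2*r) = (r^2 + 6*I*r + 16)/(r*(I*r^2 - 2*r - I*r + 2))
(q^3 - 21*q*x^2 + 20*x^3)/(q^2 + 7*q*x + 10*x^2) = (q^2 - 5*q*x + 4*x^2)/(q + 2*x)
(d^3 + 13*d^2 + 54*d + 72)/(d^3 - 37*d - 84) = (d + 6)/(d - 7)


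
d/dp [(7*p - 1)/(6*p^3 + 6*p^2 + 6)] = (7*p^3 + 7*p^2 - p*(3*p + 2)*(7*p - 1) + 7)/(6*(p^3 + p^2 + 1)^2)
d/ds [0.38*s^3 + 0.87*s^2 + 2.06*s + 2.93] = 1.14*s^2 + 1.74*s + 2.06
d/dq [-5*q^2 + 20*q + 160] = 20 - 10*q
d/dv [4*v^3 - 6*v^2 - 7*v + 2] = 12*v^2 - 12*v - 7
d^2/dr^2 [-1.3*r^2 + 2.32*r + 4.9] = -2.60000000000000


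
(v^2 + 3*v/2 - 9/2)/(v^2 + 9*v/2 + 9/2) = (2*v - 3)/(2*v + 3)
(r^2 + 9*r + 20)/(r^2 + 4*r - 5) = (r + 4)/(r - 1)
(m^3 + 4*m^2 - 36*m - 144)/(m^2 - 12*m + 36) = (m^2 + 10*m + 24)/(m - 6)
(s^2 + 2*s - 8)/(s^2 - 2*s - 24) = (s - 2)/(s - 6)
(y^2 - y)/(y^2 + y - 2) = y/(y + 2)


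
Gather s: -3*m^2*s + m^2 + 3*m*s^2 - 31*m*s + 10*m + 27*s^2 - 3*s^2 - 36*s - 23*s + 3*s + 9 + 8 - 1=m^2 + 10*m + s^2*(3*m + 24) + s*(-3*m^2 - 31*m - 56) + 16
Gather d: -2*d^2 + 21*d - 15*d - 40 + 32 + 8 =-2*d^2 + 6*d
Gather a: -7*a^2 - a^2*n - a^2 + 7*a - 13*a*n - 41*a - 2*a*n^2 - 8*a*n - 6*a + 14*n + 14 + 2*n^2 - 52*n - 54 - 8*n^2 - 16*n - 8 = a^2*(-n - 8) + a*(-2*n^2 - 21*n - 40) - 6*n^2 - 54*n - 48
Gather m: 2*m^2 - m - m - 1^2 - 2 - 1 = 2*m^2 - 2*m - 4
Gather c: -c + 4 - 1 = 3 - c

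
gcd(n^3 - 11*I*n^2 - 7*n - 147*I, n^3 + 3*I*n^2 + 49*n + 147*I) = n^2 - 4*I*n + 21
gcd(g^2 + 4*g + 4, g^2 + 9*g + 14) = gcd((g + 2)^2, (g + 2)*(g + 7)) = g + 2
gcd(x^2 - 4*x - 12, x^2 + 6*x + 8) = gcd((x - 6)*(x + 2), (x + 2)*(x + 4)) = x + 2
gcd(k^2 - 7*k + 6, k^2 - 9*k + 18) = k - 6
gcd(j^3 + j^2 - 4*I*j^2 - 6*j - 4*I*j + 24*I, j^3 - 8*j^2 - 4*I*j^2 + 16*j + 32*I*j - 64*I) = j - 4*I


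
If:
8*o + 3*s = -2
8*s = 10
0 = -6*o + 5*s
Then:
No Solution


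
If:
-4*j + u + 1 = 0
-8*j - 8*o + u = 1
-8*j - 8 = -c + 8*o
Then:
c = u + 7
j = u/4 + 1/4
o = -u/8 - 3/8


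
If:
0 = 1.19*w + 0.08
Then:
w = -0.07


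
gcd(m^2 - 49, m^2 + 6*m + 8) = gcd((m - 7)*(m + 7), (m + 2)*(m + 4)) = 1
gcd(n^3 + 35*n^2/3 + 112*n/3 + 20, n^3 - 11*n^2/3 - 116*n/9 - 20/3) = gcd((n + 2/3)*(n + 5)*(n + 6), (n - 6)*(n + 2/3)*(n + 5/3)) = n + 2/3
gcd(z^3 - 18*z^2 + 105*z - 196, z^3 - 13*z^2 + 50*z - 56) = z^2 - 11*z + 28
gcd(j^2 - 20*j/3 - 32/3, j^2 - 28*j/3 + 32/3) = j - 8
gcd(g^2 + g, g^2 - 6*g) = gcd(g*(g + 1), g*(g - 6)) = g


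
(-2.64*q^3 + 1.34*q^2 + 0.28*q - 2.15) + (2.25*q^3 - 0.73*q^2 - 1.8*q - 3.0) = -0.39*q^3 + 0.61*q^2 - 1.52*q - 5.15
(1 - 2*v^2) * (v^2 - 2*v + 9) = -2*v^4 + 4*v^3 - 17*v^2 - 2*v + 9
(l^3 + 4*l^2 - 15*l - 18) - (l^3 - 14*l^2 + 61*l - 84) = 18*l^2 - 76*l + 66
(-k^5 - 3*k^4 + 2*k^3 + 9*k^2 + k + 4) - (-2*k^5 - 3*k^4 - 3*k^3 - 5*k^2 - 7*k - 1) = k^5 + 5*k^3 + 14*k^2 + 8*k + 5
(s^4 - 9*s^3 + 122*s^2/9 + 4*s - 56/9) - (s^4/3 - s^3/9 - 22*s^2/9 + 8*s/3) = 2*s^4/3 - 80*s^3/9 + 16*s^2 + 4*s/3 - 56/9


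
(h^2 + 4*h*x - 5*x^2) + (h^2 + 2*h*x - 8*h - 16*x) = 2*h^2 + 6*h*x - 8*h - 5*x^2 - 16*x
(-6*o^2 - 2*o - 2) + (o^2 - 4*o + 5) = -5*o^2 - 6*o + 3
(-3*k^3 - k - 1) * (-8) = 24*k^3 + 8*k + 8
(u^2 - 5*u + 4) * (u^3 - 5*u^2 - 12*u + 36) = u^5 - 10*u^4 + 17*u^3 + 76*u^2 - 228*u + 144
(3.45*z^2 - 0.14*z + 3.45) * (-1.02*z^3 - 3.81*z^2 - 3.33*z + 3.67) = -3.519*z^5 - 13.0017*z^4 - 14.4741*z^3 - 0.0168000000000005*z^2 - 12.0023*z + 12.6615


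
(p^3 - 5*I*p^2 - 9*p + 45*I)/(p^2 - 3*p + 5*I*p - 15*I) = (p^2 + p*(3 - 5*I) - 15*I)/(p + 5*I)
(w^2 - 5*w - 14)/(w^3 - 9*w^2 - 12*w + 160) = (w^2 - 5*w - 14)/(w^3 - 9*w^2 - 12*w + 160)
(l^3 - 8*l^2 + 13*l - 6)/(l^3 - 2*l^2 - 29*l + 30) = (l - 1)/(l + 5)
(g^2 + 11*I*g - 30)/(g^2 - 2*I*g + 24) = (g^2 + 11*I*g - 30)/(g^2 - 2*I*g + 24)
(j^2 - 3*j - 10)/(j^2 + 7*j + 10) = (j - 5)/(j + 5)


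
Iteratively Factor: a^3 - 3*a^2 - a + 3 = (a + 1)*(a^2 - 4*a + 3) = (a - 1)*(a + 1)*(a - 3)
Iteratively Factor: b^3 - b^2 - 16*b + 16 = (b - 1)*(b^2 - 16) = (b - 4)*(b - 1)*(b + 4)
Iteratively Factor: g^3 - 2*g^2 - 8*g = (g + 2)*(g^2 - 4*g) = (g - 4)*(g + 2)*(g)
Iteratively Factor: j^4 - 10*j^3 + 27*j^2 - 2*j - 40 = (j - 5)*(j^3 - 5*j^2 + 2*j + 8) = (j - 5)*(j - 4)*(j^2 - j - 2) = (j - 5)*(j - 4)*(j + 1)*(j - 2)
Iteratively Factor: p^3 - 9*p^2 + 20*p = (p)*(p^2 - 9*p + 20) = p*(p - 4)*(p - 5)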